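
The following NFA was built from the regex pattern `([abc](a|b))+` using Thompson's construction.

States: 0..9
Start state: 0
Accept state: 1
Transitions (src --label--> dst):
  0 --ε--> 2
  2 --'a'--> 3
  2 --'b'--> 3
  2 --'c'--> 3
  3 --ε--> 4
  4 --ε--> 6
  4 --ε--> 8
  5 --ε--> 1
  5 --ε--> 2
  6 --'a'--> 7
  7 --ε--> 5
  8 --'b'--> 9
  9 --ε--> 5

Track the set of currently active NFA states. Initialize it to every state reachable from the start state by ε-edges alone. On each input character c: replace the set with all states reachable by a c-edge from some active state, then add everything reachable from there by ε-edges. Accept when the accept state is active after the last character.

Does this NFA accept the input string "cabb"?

initial (ε-close {0}): {0,2}
'c' @ 1: {3,4,6,8}
'a' @ 2: {1,2,5,7}  (accept∈set)
'b' @ 3: {3,4,6,8}
'b' @ 4: {1,2,5,9}  (accept∈set)
final: {1,2,5,9}; accept 1 in set

Answer: ACCEPT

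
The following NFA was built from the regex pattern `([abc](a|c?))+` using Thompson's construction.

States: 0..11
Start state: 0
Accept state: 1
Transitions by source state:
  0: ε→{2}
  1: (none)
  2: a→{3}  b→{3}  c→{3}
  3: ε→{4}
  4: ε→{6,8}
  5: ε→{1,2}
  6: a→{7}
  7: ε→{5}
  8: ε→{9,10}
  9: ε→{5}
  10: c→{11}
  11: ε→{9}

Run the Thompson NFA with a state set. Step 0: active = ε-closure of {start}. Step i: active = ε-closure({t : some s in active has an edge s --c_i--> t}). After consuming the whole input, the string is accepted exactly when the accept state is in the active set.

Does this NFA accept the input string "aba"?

initial (ε-close {0}): {0,2}
'a' @ 1: {1,2,3,4,5,6,8,9,10}  ✓accept
'b' @ 2: {1,2,3,4,5,6,8,9,10}  ✓accept
'a' @ 3: {1,2,3,4,5,6,7,8,9,10}  ✓accept
after full input: {1,2,3,4,5,6,7,8,9,10}  (accept=1 in)

Answer: ACCEPT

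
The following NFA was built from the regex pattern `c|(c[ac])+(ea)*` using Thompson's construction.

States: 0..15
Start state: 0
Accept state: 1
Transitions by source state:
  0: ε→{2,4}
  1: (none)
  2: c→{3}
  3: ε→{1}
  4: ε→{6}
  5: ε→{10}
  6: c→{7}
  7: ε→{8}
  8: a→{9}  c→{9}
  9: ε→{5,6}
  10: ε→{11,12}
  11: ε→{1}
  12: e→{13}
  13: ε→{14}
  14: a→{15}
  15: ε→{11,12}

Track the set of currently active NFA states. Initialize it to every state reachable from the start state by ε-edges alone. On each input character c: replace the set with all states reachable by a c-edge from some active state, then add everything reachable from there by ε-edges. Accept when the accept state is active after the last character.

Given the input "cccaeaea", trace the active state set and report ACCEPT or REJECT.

start: ε-closure({0}) = {0,2,4,6}
'c' @ 1: {1,3,7,8}  [accepting]
'c' @ 2: {1,5,6,9,10,11,12}  [accepting]
'c' @ 3: {7,8}
'a' @ 4: {1,5,6,9,10,11,12}  [accepting]
'e' @ 5: {13,14}
'a' @ 6: {1,11,12,15}  [accepting]
'e' @ 7: {13,14}
'a' @ 8: {1,11,12,15}  [accepting]
after full input: {1,11,12,15}  (accept=1 in)

Answer: ACCEPT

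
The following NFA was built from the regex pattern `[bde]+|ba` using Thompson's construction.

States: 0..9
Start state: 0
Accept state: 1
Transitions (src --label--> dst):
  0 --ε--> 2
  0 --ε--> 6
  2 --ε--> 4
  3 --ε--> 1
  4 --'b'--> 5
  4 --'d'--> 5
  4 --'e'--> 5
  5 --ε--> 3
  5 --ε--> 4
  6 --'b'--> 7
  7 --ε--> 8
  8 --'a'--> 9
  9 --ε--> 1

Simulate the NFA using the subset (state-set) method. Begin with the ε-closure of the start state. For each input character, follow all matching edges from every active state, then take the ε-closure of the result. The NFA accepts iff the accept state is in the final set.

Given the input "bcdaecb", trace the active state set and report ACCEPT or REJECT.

Answer: REJECT

Steps:
initial (ε-close {0}): {0,2,4,6}
'b' @ 1: {1,3,4,5,7,8}  [accepting]
'c' @ 2: {}  — dead — no transitions
rest 'daecb' ignored (set empty)
end set {} — state 1 not in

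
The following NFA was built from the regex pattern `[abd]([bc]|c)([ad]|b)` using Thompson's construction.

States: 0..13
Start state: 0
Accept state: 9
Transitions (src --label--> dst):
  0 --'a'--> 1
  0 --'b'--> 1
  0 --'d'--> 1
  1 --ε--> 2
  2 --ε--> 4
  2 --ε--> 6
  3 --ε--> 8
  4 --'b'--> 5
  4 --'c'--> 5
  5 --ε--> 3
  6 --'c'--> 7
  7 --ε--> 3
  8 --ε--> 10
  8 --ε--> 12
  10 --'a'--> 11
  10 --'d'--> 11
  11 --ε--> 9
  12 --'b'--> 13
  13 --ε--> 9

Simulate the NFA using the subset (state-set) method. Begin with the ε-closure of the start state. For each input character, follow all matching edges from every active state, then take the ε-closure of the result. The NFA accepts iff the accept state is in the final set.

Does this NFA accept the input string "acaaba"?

Answer: REJECT

Trace:
initial (ε-close {0}): {0}
'a' @ 1: {1,2,4,6}
'c' @ 2: {3,5,7,8,10,12}
'a' @ 3: {9,11}  (accept∈set)
'a' @ 4: {}  — no active states
rest 'ba' ignored (set empty)
final: {}; accept 9 not in set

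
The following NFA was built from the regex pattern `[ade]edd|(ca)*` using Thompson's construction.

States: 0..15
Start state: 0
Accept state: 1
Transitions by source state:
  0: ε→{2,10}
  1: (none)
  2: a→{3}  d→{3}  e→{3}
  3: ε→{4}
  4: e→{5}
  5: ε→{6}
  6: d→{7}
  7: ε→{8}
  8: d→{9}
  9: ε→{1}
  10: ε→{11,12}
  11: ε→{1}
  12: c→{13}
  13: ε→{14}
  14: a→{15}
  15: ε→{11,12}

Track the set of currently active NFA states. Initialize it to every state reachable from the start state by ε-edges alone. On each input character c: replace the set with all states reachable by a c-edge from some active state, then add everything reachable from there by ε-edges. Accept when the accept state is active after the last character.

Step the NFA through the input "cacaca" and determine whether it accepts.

start: ε-closure({0}) = {0,1,2,10,11,12}
'c' @ 1: {13,14}
'a' @ 2: {1,11,12,15}  (accept∈set)
'c' @ 3: {13,14}
'a' @ 4: {1,11,12,15}  (accept∈set)
'c' @ 5: {13,14}
'a' @ 6: {1,11,12,15}  (accept∈set)
after full input: {1,11,12,15}  (accept=1 in)

Answer: ACCEPT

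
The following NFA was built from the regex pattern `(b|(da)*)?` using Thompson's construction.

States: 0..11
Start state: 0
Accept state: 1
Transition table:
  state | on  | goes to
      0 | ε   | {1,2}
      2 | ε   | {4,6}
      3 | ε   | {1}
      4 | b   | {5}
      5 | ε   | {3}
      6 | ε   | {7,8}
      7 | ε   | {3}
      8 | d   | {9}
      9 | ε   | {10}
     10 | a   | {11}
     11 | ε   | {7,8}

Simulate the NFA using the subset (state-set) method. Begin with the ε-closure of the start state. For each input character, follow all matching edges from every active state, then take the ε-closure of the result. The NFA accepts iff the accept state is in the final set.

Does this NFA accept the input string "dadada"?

S₀ = ε-closure({0}) = {0,1,2,3,4,6,7,8}
'd' @ 1: {9,10}
'a' @ 2: {1,3,7,8,11}  ✓accept
'd' @ 3: {9,10}
'a' @ 4: {1,3,7,8,11}  ✓accept
'd' @ 5: {9,10}
'a' @ 6: {1,3,7,8,11}  ✓accept
after full input: {1,3,7,8,11}  (accept=1 in)

Answer: ACCEPT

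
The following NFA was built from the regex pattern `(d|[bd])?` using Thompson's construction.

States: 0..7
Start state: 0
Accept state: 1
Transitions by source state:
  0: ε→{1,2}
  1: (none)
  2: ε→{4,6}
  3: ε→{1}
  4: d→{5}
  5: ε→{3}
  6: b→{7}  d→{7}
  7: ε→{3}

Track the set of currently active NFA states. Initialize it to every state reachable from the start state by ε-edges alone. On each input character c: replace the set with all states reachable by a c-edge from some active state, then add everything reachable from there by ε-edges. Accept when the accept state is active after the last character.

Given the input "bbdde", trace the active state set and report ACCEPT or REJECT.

start: ε-closure({0}) = {0,1,2,4,6}
'b' @ 1: {1,3,7}  [accepting]
'b' @ 2: {}  — state set empty
rest 'dde' ignored (set empty)
final: {}; accept 1 not in set

Answer: REJECT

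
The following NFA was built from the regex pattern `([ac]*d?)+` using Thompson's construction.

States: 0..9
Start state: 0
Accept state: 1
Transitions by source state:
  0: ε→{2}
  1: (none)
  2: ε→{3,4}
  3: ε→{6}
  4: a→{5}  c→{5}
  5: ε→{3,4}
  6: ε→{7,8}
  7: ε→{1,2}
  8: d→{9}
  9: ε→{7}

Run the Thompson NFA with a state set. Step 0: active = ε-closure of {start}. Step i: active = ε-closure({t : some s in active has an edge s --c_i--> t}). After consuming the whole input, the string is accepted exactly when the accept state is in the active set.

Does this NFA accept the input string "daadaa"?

Answer: ACCEPT

Derivation:
S₀ = ε-closure({0}) = {0,1,2,3,4,6,7,8}
'd' @ 1: {1,2,3,4,6,7,8,9}  ✓accept
'a' @ 2: {1,2,3,4,5,6,7,8}  ✓accept
'a' @ 3: {1,2,3,4,5,6,7,8}  ✓accept
'd' @ 4: {1,2,3,4,6,7,8,9}  ✓accept
'a' @ 5: {1,2,3,4,5,6,7,8}  ✓accept
'a' @ 6: {1,2,3,4,5,6,7,8}  ✓accept
end set {1,2,3,4,5,6,7,8} — state 1 in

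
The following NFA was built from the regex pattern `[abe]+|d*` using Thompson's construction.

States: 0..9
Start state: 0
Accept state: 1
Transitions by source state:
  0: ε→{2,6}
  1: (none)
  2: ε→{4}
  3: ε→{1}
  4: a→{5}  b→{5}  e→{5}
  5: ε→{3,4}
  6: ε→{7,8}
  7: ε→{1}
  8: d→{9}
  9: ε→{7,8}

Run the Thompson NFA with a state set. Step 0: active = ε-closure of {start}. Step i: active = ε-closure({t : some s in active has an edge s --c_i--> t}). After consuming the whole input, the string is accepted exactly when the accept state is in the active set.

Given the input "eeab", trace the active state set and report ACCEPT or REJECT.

initial (ε-close {0}): {0,1,2,4,6,7,8}
'e' @ 1: {1,3,4,5}  [accepting]
'e' @ 2: {1,3,4,5}  [accepting]
'a' @ 3: {1,3,4,5}  [accepting]
'b' @ 4: {1,3,4,5}  [accepting]
after full input: {1,3,4,5}  (accept=1 in)

Answer: ACCEPT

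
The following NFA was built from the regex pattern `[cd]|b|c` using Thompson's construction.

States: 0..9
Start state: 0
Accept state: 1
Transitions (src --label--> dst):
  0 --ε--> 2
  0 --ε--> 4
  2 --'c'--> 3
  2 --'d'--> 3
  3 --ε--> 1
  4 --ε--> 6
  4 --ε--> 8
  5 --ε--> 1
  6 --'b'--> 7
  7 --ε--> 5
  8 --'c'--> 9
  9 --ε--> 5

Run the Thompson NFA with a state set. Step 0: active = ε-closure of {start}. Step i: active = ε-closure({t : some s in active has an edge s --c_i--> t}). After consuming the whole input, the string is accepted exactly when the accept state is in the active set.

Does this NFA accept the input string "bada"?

Answer: REJECT

Derivation:
start: ε-closure({0}) = {0,2,4,6,8}
'b' @ 1: {1,5,7}  ✓accept
'a' @ 2: {}  — no active states
rest 'da' ignored (set empty)
end set {} — state 1 not in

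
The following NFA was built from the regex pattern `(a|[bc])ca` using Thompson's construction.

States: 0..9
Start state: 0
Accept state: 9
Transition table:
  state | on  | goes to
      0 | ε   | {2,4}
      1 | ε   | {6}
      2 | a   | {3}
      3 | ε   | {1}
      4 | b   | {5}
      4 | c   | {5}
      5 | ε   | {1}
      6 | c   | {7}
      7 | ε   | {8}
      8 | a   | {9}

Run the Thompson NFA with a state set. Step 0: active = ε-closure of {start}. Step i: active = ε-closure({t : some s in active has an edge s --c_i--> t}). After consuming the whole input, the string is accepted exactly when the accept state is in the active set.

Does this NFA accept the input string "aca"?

start: ε-closure({0}) = {0,2,4}
'a' @ 1: {1,3,6}
'c' @ 2: {7,8}
'a' @ 3: {9}  [accepting]
after full input: {9}  (accept=9 in)

Answer: ACCEPT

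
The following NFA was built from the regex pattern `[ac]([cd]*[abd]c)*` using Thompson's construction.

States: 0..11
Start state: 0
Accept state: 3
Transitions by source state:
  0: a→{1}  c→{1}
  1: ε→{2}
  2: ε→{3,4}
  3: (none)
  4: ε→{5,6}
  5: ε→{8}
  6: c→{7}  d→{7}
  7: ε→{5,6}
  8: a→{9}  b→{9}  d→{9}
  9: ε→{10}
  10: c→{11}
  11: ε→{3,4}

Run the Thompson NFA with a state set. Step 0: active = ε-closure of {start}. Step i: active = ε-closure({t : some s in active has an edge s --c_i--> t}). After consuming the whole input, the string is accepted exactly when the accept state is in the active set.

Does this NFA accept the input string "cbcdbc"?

start: ε-closure({0}) = {0}
'c' @ 1: {1,2,3,4,5,6,8}  ✓accept
'b' @ 2: {9,10}
'c' @ 3: {3,4,5,6,8,11}  ✓accept
'd' @ 4: {5,6,7,8,9,10}
'b' @ 5: {9,10}
'c' @ 6: {3,4,5,6,8,11}  ✓accept
after full input: {3,4,5,6,8,11}  (accept=3 in)

Answer: ACCEPT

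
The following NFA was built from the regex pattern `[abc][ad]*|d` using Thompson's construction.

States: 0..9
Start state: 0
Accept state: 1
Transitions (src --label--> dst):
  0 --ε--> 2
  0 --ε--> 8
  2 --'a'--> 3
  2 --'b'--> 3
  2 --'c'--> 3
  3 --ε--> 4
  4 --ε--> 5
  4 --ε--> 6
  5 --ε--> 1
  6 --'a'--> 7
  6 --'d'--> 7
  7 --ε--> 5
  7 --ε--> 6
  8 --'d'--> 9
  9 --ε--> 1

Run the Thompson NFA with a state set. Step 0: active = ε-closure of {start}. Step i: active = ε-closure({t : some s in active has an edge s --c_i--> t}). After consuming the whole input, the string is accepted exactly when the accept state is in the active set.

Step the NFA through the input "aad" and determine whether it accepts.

start: ε-closure({0}) = {0,2,8}
'a' @ 1: {1,3,4,5,6}  [accepting]
'a' @ 2: {1,5,6,7}  [accepting]
'd' @ 3: {1,5,6,7}  [accepting]
end set {1,5,6,7} — state 1 in

Answer: ACCEPT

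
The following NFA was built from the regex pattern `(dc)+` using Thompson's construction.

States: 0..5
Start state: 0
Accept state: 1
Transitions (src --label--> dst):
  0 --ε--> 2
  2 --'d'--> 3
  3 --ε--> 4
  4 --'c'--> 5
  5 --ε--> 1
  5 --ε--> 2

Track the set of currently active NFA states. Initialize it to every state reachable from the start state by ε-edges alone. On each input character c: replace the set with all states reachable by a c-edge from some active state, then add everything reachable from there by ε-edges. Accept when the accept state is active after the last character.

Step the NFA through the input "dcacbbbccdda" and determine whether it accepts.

start: ε-closure({0}) = {0,2}
'd' @ 1: {3,4}
'c' @ 2: {1,2,5}  ✓accept
'a' @ 3: {}  — dead — no transitions
rest 'cbbbccdda' ignored (set empty)
final: {}; accept 1 not in set

Answer: REJECT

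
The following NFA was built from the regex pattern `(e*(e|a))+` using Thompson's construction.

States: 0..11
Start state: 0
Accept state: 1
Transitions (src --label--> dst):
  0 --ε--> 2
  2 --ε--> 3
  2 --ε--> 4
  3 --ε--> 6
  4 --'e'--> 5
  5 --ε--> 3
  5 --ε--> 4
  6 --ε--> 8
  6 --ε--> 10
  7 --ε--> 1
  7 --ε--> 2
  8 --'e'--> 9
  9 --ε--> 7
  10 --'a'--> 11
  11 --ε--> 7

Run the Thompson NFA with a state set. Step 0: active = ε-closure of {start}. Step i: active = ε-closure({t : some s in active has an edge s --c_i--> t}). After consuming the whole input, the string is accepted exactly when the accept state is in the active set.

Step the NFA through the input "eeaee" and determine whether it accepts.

Answer: ACCEPT

Steps:
initial (ε-close {0}): {0,2,3,4,6,8,10}
'e' @ 1: {1,2,3,4,5,6,7,8,9,10}  [accepting]
'e' @ 2: {1,2,3,4,5,6,7,8,9,10}  [accepting]
'a' @ 3: {1,2,3,4,6,7,8,10,11}  [accepting]
'e' @ 4: {1,2,3,4,5,6,7,8,9,10}  [accepting]
'e' @ 5: {1,2,3,4,5,6,7,8,9,10}  [accepting]
final: {1,2,3,4,5,6,7,8,9,10}; accept 1 in set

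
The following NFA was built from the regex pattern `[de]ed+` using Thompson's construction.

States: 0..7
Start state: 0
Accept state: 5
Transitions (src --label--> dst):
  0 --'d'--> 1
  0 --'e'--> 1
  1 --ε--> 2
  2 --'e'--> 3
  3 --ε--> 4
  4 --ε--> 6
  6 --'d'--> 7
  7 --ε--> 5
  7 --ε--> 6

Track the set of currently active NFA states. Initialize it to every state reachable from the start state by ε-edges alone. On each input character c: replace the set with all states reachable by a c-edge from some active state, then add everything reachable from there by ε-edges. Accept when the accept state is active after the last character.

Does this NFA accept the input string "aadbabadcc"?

Answer: REJECT

Steps:
start: ε-closure({0}) = {0}
'a' @ 1: {}  — state set empty
rest 'adbabadcc' ignored (set empty)
end set {} — state 5 not in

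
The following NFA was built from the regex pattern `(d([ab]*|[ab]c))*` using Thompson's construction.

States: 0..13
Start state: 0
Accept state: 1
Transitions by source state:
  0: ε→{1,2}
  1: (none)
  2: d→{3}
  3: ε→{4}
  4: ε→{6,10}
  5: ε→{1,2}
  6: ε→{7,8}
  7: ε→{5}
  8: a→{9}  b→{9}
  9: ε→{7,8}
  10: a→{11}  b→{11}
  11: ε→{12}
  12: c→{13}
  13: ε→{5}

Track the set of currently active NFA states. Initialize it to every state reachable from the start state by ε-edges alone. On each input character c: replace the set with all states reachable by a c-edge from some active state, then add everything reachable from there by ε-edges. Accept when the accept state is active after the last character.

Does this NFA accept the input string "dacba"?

Answer: REJECT

Trace:
start: ε-closure({0}) = {0,1,2}
'd' @ 1: {1,2,3,4,5,6,7,8,10}  ✓accept
'a' @ 2: {1,2,5,7,8,9,11,12}  ✓accept
'c' @ 3: {1,2,5,13}  ✓accept
'b' @ 4: {}  — state set empty
rest 'a' ignored (set empty)
end set {} — state 1 not in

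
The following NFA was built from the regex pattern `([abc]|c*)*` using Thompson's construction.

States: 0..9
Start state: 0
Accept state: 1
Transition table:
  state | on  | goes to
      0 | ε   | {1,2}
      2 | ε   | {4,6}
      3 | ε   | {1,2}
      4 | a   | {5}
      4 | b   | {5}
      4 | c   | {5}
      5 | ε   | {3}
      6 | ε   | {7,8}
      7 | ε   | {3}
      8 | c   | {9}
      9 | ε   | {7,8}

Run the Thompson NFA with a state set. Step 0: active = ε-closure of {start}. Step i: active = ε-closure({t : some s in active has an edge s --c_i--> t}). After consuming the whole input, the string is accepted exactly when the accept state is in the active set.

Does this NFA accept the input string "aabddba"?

Answer: REJECT

Trace:
S₀ = ε-closure({0}) = {0,1,2,3,4,6,7,8}
'a' @ 1: {1,2,3,4,5,6,7,8}  [accepting]
'a' @ 2: {1,2,3,4,5,6,7,8}  [accepting]
'b' @ 3: {1,2,3,4,5,6,7,8}  [accepting]
'd' @ 4: {}  — state set empty
rest 'dba' ignored (set empty)
end set {} — state 1 not in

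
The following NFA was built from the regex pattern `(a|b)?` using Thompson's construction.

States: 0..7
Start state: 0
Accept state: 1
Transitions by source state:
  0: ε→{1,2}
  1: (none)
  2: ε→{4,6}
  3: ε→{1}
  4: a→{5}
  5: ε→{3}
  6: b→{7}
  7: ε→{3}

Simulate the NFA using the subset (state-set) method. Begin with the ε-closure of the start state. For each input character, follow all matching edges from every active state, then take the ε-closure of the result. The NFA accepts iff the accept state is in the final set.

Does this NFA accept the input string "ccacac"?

Answer: REJECT

Derivation:
S₀ = ε-closure({0}) = {0,1,2,4,6}
'c' @ 1: {}  — state set empty
rest 'cacac' ignored (set empty)
end set {} — state 1 not in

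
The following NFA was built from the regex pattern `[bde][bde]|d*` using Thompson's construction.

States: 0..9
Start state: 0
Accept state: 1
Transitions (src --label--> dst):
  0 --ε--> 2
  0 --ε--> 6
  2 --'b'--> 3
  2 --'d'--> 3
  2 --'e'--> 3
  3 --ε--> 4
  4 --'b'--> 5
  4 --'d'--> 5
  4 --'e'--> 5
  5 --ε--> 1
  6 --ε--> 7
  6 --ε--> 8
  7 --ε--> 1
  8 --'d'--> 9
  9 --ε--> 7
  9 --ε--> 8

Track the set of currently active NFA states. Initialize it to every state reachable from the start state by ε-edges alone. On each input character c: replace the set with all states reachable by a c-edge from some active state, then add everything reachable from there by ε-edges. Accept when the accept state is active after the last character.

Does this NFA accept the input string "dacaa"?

Answer: REJECT

Derivation:
S₀ = ε-closure({0}) = {0,1,2,6,7,8}
'd' @ 1: {1,3,4,7,8,9}  [accepting]
'a' @ 2: {}  — state set empty
rest 'caa' ignored (set empty)
end set {} — state 1 not in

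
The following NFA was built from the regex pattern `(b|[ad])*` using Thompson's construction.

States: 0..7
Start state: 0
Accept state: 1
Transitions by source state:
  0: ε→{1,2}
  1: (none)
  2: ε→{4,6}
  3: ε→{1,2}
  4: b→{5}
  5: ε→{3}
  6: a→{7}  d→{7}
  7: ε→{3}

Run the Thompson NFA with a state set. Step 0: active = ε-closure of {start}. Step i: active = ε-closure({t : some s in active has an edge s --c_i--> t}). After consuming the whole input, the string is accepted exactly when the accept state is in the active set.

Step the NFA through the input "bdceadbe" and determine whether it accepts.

start: ε-closure({0}) = {0,1,2,4,6}
'b' @ 1: {1,2,3,4,5,6}  ✓accept
'd' @ 2: {1,2,3,4,6,7}  ✓accept
'c' @ 3: {}  — dead — no transitions
rest 'eadbe' ignored (set empty)
end set {} — state 1 not in

Answer: REJECT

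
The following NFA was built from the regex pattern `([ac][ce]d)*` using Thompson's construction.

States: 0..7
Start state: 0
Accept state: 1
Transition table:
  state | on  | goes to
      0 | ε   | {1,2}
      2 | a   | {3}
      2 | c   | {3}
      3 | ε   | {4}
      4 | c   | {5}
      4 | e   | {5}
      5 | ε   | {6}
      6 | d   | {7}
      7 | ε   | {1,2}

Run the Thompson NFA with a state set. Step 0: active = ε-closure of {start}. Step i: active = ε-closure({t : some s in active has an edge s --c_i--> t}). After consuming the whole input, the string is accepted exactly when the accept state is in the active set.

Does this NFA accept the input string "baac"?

S₀ = ε-closure({0}) = {0,1,2}
'b' @ 1: {}  — no active states
rest 'aac' ignored (set empty)
after full input: {}  (accept=1 not in)

Answer: REJECT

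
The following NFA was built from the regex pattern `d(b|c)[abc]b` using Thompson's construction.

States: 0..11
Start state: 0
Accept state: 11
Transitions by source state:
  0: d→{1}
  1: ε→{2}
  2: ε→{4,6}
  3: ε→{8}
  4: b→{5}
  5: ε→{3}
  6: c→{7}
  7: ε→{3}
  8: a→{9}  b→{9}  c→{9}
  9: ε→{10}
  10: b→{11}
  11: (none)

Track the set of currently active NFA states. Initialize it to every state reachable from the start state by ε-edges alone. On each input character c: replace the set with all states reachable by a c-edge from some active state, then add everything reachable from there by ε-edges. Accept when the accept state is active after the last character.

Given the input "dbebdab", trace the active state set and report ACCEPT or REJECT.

Answer: REJECT

Derivation:
S₀ = ε-closure({0}) = {0}
'd' @ 1: {1,2,4,6}
'b' @ 2: {3,5,8}
'e' @ 3: {}  — state set empty
rest 'bdab' ignored (set empty)
end set {} — state 11 not in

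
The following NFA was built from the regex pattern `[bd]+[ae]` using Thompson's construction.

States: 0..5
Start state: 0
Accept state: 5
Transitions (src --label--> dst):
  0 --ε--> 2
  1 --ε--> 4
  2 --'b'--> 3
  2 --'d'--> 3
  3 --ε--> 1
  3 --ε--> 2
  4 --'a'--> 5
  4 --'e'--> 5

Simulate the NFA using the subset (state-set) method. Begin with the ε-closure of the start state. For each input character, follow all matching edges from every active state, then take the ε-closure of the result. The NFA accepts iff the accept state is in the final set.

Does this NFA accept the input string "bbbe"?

initial (ε-close {0}): {0,2}
'b' @ 1: {1,2,3,4}
'b' @ 2: {1,2,3,4}
'b' @ 3: {1,2,3,4}
'e' @ 4: {5}  (accept∈set)
end set {5} — state 5 in

Answer: ACCEPT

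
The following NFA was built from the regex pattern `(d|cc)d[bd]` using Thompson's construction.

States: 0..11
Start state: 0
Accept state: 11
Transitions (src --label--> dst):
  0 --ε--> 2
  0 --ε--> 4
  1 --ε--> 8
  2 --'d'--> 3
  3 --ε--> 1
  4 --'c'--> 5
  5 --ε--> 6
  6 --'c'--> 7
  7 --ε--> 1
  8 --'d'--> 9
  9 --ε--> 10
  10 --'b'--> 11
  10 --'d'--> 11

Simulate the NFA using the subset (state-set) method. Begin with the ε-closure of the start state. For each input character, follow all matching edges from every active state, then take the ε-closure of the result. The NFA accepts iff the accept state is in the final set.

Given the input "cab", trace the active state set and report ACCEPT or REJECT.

Answer: REJECT

Steps:
start: ε-closure({0}) = {0,2,4}
'c' @ 1: {5,6}
'a' @ 2: {}  — dead — no transitions
rest 'b' ignored (set empty)
end set {} — state 11 not in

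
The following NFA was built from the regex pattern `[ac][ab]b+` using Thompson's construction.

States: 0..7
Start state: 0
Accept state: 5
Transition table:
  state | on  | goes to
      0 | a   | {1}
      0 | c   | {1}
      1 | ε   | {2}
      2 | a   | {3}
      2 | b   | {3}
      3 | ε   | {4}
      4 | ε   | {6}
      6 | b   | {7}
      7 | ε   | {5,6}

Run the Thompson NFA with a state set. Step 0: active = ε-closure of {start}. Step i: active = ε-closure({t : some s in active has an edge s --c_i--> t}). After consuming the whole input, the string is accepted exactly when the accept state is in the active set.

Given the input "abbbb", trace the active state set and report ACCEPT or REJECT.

Answer: ACCEPT

Derivation:
S₀ = ε-closure({0}) = {0}
'a' @ 1: {1,2}
'b' @ 2: {3,4,6}
'b' @ 3: {5,6,7}  [accepting]
'b' @ 4: {5,6,7}  [accepting]
'b' @ 5: {5,6,7}  [accepting]
end set {5,6,7} — state 5 in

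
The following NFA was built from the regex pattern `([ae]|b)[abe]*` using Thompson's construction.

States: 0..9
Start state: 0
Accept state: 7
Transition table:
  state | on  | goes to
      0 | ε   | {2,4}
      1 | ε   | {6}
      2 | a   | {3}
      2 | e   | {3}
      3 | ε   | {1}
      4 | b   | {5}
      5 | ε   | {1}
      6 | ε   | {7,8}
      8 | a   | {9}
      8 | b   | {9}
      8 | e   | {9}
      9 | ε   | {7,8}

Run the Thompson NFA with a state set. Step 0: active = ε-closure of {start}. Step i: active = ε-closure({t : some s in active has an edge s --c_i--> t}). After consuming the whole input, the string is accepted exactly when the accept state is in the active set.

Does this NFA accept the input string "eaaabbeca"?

initial (ε-close {0}): {0,2,4}
'e' @ 1: {1,3,6,7,8}  [accepting]
'a' @ 2: {7,8,9}  [accepting]
'a' @ 3: {7,8,9}  [accepting]
'a' @ 4: {7,8,9}  [accepting]
'b' @ 5: {7,8,9}  [accepting]
'b' @ 6: {7,8,9}  [accepting]
'e' @ 7: {7,8,9}  [accepting]
'c' @ 8: {}  — state set empty
rest 'a' ignored (set empty)
after full input: {}  (accept=7 not in)

Answer: REJECT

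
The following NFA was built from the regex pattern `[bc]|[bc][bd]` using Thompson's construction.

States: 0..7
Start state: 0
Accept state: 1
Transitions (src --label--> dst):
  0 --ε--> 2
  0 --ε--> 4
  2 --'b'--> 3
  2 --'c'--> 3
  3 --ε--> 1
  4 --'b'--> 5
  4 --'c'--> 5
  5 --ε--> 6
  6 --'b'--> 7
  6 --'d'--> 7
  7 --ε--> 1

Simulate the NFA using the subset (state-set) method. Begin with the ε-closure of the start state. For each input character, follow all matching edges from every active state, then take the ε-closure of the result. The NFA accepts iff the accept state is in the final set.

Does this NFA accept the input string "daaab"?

Answer: REJECT

Steps:
start: ε-closure({0}) = {0,2,4}
'd' @ 1: {}  — dead — no transitions
rest 'aaab' ignored (set empty)
after full input: {}  (accept=1 not in)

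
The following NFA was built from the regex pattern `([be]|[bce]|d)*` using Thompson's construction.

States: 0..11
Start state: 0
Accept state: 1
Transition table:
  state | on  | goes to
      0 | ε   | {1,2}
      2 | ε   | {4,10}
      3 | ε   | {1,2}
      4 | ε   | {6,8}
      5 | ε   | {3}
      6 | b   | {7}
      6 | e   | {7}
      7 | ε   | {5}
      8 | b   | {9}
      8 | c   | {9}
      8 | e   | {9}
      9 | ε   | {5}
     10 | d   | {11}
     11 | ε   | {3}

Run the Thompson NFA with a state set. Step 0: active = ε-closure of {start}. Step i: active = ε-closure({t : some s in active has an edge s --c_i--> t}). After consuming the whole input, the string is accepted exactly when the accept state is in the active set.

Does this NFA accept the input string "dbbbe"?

S₀ = ε-closure({0}) = {0,1,2,4,6,8,10}
'd' @ 1: {1,2,3,4,6,8,10,11}  [accepting]
'b' @ 2: {1,2,3,4,5,6,7,8,9,10}  [accepting]
'b' @ 3: {1,2,3,4,5,6,7,8,9,10}  [accepting]
'b' @ 4: {1,2,3,4,5,6,7,8,9,10}  [accepting]
'e' @ 5: {1,2,3,4,5,6,7,8,9,10}  [accepting]
after full input: {1,2,3,4,5,6,7,8,9,10}  (accept=1 in)

Answer: ACCEPT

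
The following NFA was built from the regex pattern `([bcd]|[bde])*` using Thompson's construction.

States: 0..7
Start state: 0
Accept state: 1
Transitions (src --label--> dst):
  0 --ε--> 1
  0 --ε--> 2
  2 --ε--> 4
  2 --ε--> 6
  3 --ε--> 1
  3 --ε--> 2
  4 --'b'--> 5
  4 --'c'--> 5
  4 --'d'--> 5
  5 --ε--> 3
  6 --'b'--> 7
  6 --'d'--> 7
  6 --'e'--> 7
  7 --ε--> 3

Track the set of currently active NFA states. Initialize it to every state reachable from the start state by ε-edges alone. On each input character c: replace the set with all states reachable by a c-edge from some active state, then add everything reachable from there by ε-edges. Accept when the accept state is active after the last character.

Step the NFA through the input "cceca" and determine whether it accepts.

Answer: REJECT

Derivation:
start: ε-closure({0}) = {0,1,2,4,6}
'c' @ 1: {1,2,3,4,5,6}  [accepting]
'c' @ 2: {1,2,3,4,5,6}  [accepting]
'e' @ 3: {1,2,3,4,6,7}  [accepting]
'c' @ 4: {1,2,3,4,5,6}  [accepting]
'a' @ 5: {}  — no active states
end set {} — state 1 not in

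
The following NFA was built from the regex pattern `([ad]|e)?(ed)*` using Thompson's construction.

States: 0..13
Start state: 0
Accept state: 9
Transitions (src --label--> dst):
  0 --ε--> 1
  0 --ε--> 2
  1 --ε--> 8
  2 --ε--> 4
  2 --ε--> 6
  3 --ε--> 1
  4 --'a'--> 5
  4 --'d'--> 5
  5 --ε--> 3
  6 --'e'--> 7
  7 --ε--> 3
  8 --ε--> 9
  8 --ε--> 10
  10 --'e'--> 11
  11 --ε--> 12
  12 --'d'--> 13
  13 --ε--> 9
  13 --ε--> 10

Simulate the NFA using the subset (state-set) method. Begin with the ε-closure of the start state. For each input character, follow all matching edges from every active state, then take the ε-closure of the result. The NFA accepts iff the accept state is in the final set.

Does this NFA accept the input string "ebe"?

start: ε-closure({0}) = {0,1,2,4,6,8,9,10}
'e' @ 1: {1,3,7,8,9,10,11,12}  (accept∈set)
'b' @ 2: {}  — dead — no transitions
rest 'e' ignored (set empty)
after full input: {}  (accept=9 not in)

Answer: REJECT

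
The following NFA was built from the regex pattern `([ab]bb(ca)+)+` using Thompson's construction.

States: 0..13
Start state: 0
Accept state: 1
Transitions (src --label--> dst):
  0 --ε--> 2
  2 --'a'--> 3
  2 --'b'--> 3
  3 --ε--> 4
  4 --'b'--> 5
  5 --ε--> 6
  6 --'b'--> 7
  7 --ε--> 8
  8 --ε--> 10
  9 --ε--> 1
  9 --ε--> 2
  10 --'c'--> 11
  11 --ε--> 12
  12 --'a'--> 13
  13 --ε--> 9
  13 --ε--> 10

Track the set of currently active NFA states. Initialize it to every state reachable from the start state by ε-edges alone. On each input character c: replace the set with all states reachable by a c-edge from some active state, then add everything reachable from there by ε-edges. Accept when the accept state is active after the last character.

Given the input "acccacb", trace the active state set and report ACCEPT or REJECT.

Answer: REJECT

Derivation:
initial (ε-close {0}): {0,2}
'a' @ 1: {3,4}
'c' @ 2: {}  — no active states
rest 'ccacb' ignored (set empty)
after full input: {}  (accept=1 not in)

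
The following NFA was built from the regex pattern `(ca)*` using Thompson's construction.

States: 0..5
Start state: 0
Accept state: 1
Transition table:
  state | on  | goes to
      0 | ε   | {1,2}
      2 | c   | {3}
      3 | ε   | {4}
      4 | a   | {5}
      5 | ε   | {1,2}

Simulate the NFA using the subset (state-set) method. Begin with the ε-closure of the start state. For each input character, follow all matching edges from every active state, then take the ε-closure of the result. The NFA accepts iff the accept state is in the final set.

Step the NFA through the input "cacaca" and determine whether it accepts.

Answer: ACCEPT

Steps:
S₀ = ε-closure({0}) = {0,1,2}
'c' @ 1: {3,4}
'a' @ 2: {1,2,5}  [accepting]
'c' @ 3: {3,4}
'a' @ 4: {1,2,5}  [accepting]
'c' @ 5: {3,4}
'a' @ 6: {1,2,5}  [accepting]
end set {1,2,5} — state 1 in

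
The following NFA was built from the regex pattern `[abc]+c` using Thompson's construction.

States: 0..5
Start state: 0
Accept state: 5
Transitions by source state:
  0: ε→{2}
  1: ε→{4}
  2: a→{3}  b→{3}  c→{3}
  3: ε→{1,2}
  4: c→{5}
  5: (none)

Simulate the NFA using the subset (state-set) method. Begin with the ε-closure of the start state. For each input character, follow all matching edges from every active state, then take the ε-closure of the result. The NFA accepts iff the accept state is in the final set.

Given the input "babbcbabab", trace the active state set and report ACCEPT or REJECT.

S₀ = ε-closure({0}) = {0,2}
'b' @ 1: {1,2,3,4}
'a' @ 2: {1,2,3,4}
'b' @ 3: {1,2,3,4}
'b' @ 4: {1,2,3,4}
'c' @ 5: {1,2,3,4,5}  [accepting]
'b' @ 6: {1,2,3,4}
'a' @ 7: {1,2,3,4}
'b' @ 8: {1,2,3,4}
'a' @ 9: {1,2,3,4}
'b' @ 10: {1,2,3,4}
after full input: {1,2,3,4}  (accept=5 not in)

Answer: REJECT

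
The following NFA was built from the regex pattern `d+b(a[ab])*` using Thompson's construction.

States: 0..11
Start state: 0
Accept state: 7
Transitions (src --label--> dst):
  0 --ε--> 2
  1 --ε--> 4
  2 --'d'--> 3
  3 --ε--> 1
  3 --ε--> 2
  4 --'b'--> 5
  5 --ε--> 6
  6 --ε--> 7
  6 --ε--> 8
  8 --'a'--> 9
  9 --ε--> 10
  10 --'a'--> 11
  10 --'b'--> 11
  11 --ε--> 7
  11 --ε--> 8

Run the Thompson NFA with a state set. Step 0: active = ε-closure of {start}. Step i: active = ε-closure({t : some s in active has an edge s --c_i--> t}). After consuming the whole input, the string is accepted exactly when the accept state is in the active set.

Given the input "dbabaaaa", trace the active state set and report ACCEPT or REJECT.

Answer: ACCEPT

Derivation:
start: ε-closure({0}) = {0,2}
'd' @ 1: {1,2,3,4}
'b' @ 2: {5,6,7,8}  [accepting]
'a' @ 3: {9,10}
'b' @ 4: {7,8,11}  [accepting]
'a' @ 5: {9,10}
'a' @ 6: {7,8,11}  [accepting]
'a' @ 7: {9,10}
'a' @ 8: {7,8,11}  [accepting]
final: {7,8,11}; accept 7 in set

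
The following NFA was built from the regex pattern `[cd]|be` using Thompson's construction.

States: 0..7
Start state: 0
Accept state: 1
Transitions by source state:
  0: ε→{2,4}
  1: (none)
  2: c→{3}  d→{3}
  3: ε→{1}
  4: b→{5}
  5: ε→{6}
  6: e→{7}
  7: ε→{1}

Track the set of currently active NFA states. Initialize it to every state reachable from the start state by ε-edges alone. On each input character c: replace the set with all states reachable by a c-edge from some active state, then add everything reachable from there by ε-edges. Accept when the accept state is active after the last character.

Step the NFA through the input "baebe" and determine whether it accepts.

Answer: REJECT

Steps:
initial (ε-close {0}): {0,2,4}
'b' @ 1: {5,6}
'a' @ 2: {}  — no active states
rest 'ebe' ignored (set empty)
final: {}; accept 1 not in set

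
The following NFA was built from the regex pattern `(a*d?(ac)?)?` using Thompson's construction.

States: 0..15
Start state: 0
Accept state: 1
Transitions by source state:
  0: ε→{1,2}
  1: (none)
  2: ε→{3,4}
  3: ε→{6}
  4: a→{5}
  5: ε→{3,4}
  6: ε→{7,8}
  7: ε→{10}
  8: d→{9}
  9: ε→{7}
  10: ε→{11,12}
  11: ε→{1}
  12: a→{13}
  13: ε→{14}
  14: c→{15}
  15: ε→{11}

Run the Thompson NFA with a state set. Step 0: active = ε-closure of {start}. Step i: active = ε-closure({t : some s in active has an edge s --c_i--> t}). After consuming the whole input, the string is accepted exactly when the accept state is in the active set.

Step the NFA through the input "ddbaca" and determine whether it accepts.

initial (ε-close {0}): {0,1,2,3,4,6,7,8,10,11,12}
'd' @ 1: {1,7,9,10,11,12}  (accept∈set)
'd' @ 2: {}  — dead — no transitions
rest 'baca' ignored (set empty)
after full input: {}  (accept=1 not in)

Answer: REJECT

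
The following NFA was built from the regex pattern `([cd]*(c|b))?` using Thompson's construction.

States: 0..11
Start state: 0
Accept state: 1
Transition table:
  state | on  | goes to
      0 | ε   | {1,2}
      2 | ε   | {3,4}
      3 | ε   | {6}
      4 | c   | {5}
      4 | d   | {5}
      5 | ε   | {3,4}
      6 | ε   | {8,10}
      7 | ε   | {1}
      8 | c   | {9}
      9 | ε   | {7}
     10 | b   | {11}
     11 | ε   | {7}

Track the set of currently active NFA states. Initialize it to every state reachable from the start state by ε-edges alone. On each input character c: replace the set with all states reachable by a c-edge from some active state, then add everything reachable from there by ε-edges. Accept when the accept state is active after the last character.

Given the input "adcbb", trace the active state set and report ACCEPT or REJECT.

initial (ε-close {0}): {0,1,2,3,4,6,8,10}
'a' @ 1: {}  — dead — no transitions
rest 'dcbb' ignored (set empty)
after full input: {}  (accept=1 not in)

Answer: REJECT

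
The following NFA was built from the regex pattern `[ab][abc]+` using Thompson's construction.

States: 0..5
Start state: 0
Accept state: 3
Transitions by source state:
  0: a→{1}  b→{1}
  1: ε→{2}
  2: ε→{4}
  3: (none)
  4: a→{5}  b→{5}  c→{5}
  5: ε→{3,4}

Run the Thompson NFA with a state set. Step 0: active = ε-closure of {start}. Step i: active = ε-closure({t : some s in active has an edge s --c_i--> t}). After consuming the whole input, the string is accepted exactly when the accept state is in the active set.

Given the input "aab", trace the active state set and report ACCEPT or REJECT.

start: ε-closure({0}) = {0}
'a' @ 1: {1,2,4}
'a' @ 2: {3,4,5}  (accept∈set)
'b' @ 3: {3,4,5}  (accept∈set)
final: {3,4,5}; accept 3 in set

Answer: ACCEPT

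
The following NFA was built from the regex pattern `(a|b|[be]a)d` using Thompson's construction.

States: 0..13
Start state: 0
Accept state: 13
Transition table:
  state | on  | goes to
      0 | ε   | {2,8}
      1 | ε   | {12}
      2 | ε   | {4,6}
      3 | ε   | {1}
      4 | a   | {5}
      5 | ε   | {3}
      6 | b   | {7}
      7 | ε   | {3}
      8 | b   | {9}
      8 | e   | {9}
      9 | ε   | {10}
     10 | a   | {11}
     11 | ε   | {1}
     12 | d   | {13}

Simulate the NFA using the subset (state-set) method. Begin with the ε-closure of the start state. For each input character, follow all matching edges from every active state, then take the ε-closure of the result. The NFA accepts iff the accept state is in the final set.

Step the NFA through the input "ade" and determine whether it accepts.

Answer: REJECT

Steps:
start: ε-closure({0}) = {0,2,4,6,8}
'a' @ 1: {1,3,5,12}
'd' @ 2: {13}  ✓accept
'e' @ 3: {}  — state set empty
final: {}; accept 13 not in set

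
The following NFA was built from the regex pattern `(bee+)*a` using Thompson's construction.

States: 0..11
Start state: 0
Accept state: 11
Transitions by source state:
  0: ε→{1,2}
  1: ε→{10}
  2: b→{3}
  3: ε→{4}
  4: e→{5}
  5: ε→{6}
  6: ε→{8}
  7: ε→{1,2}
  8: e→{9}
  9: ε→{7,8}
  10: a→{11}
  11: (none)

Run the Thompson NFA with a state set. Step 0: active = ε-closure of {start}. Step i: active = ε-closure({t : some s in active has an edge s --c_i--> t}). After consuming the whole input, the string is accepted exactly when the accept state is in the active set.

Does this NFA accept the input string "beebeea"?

start: ε-closure({0}) = {0,1,2,10}
'b' @ 1: {3,4}
'e' @ 2: {5,6,8}
'e' @ 3: {1,2,7,8,9,10}
'b' @ 4: {3,4}
'e' @ 5: {5,6,8}
'e' @ 6: {1,2,7,8,9,10}
'a' @ 7: {11}  ✓accept
after full input: {11}  (accept=11 in)

Answer: ACCEPT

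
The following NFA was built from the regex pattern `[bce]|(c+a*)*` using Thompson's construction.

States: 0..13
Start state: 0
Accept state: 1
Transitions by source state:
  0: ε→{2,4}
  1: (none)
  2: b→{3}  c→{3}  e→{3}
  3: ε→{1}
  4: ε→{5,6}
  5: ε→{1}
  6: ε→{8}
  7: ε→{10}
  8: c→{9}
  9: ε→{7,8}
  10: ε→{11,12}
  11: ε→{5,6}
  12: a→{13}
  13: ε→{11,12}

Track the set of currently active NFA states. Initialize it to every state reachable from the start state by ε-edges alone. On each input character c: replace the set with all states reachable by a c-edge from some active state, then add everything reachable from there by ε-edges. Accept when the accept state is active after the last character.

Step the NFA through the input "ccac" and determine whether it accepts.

start: ε-closure({0}) = {0,1,2,4,5,6,8}
'c' @ 1: {1,3,5,6,7,8,9,10,11,12}  ✓accept
'c' @ 2: {1,5,6,7,8,9,10,11,12}  ✓accept
'a' @ 3: {1,5,6,8,11,12,13}  ✓accept
'c' @ 4: {1,5,6,7,8,9,10,11,12}  ✓accept
after full input: {1,5,6,7,8,9,10,11,12}  (accept=1 in)

Answer: ACCEPT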